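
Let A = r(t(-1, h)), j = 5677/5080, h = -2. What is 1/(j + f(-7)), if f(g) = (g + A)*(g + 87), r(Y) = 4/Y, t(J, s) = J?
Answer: -5080/4464723 ≈ -0.0011378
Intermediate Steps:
j = 5677/5080 (j = 5677*(1/5080) = 5677/5080 ≈ 1.1175)
A = -4 (A = 4/(-1) = 4*(-1) = -4)
f(g) = (-4 + g)*(87 + g) (f(g) = (g - 4)*(g + 87) = (-4 + g)*(87 + g))
1/(j + f(-7)) = 1/(5677/5080 + (-348 + (-7)² + 83*(-7))) = 1/(5677/5080 + (-348 + 49 - 581)) = 1/(5677/5080 - 880) = 1/(-4464723/5080) = -5080/4464723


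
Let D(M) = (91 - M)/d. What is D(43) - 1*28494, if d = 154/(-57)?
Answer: -2195406/77 ≈ -28512.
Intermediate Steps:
d = -154/57 (d = 154*(-1/57) = -154/57 ≈ -2.7018)
D(M) = -741/22 + 57*M/154 (D(M) = (91 - M)/(-154/57) = (91 - M)*(-57/154) = -741/22 + 57*M/154)
D(43) - 1*28494 = (-741/22 + (57/154)*43) - 1*28494 = (-741/22 + 2451/154) - 28494 = -1368/77 - 28494 = -2195406/77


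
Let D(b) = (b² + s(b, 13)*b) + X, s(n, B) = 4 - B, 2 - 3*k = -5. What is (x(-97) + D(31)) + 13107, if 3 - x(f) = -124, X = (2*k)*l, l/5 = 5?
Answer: 42098/3 ≈ 14033.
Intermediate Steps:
l = 25 (l = 5*5 = 25)
k = 7/3 (k = ⅔ - ⅓*(-5) = ⅔ + 5/3 = 7/3 ≈ 2.3333)
X = 350/3 (X = (2*(7/3))*25 = (14/3)*25 = 350/3 ≈ 116.67)
x(f) = 127 (x(f) = 3 - 1*(-124) = 3 + 124 = 127)
D(b) = 350/3 + b² - 9*b (D(b) = (b² + (4 - 1*13)*b) + 350/3 = (b² + (4 - 13)*b) + 350/3 = (b² - 9*b) + 350/3 = 350/3 + b² - 9*b)
(x(-97) + D(31)) + 13107 = (127 + (350/3 + 31² - 9*31)) + 13107 = (127 + (350/3 + 961 - 279)) + 13107 = (127 + 2396/3) + 13107 = 2777/3 + 13107 = 42098/3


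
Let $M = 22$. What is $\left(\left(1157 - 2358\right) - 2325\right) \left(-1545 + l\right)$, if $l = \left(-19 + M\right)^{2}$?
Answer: $5415936$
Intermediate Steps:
$l = 9$ ($l = \left(-19 + 22\right)^{2} = 3^{2} = 9$)
$\left(\left(1157 - 2358\right) - 2325\right) \left(-1545 + l\right) = \left(\left(1157 - 2358\right) - 2325\right) \left(-1545 + 9\right) = \left(\left(1157 - 2358\right) - 2325\right) \left(-1536\right) = \left(-1201 - 2325\right) \left(-1536\right) = \left(-3526\right) \left(-1536\right) = 5415936$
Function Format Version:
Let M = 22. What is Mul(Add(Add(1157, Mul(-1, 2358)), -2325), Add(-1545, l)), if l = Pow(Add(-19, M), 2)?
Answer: 5415936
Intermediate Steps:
l = 9 (l = Pow(Add(-19, 22), 2) = Pow(3, 2) = 9)
Mul(Add(Add(1157, Mul(-1, 2358)), -2325), Add(-1545, l)) = Mul(Add(Add(1157, Mul(-1, 2358)), -2325), Add(-1545, 9)) = Mul(Add(Add(1157, -2358), -2325), -1536) = Mul(Add(-1201, -2325), -1536) = Mul(-3526, -1536) = 5415936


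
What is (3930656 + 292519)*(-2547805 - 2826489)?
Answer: -22696584063450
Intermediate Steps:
(3930656 + 292519)*(-2547805 - 2826489) = 4223175*(-5374294) = -22696584063450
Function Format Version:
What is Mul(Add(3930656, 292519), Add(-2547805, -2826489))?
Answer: -22696584063450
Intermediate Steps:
Mul(Add(3930656, 292519), Add(-2547805, -2826489)) = Mul(4223175, -5374294) = -22696584063450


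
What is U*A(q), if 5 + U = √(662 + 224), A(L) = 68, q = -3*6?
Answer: -340 + 68*√886 ≈ 1684.1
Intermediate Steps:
q = -18
U = -5 + √886 (U = -5 + √(662 + 224) = -5 + √886 ≈ 24.766)
U*A(q) = (-5 + √886)*68 = -340 + 68*√886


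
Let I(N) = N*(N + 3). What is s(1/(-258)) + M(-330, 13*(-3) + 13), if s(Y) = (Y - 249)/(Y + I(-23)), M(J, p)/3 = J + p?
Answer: -126813415/118679 ≈ -1068.5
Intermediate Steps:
I(N) = N*(3 + N)
M(J, p) = 3*J + 3*p (M(J, p) = 3*(J + p) = 3*J + 3*p)
s(Y) = (-249 + Y)/(460 + Y) (s(Y) = (Y - 249)/(Y - 23*(3 - 23)) = (-249 + Y)/(Y - 23*(-20)) = (-249 + Y)/(Y + 460) = (-249 + Y)/(460 + Y))
s(1/(-258)) + M(-330, 13*(-3) + 13) = (-249 + 1/(-258))/(460 + 1/(-258)) + (3*(-330) + 3*(13*(-3) + 13)) = (-249 - 1/258)/(460 - 1/258) + (-990 + 3*(-39 + 13)) = -64243/258/(118679/258) + (-990 + 3*(-26)) = (258/118679)*(-64243/258) + (-990 - 78) = -64243/118679 - 1068 = -126813415/118679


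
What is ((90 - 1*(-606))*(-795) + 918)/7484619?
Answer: -184134/2494873 ≈ -0.073805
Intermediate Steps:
((90 - 1*(-606))*(-795) + 918)/7484619 = ((90 + 606)*(-795) + 918)*(1/7484619) = (696*(-795) + 918)*(1/7484619) = (-553320 + 918)*(1/7484619) = -552402*1/7484619 = -184134/2494873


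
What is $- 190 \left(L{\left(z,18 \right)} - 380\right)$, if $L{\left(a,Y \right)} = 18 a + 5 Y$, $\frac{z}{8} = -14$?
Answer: $438140$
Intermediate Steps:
$z = -112$ ($z = 8 \left(-14\right) = -112$)
$L{\left(a,Y \right)} = 5 Y + 18 a$
$- 190 \left(L{\left(z,18 \right)} - 380\right) = - 190 \left(\left(5 \cdot 18 + 18 \left(-112\right)\right) - 380\right) = - 190 \left(\left(90 - 2016\right) - 380\right) = - 190 \left(-1926 - 380\right) = \left(-190\right) \left(-2306\right) = 438140$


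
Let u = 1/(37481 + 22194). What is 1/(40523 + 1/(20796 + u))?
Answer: 1241001301/50289095780098 ≈ 2.4677e-5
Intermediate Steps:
u = 1/59675 ≈ 1.6757e-5
1/(40523 + 1/(20796 + u)) = 1/(40523 + 1/(20796 + 1/59675)) = 1/(40523 + 1/(1241001301/59675)) = 1/(40523 + 59675/1241001301) = 1/(50289095780098/1241001301) = 1241001301/50289095780098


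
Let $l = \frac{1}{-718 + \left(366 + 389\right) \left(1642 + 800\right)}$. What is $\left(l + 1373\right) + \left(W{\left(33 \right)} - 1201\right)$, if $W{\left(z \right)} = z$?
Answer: $\frac{377813361}{1842992} \approx 205.0$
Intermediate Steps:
$l = \frac{1}{1842992}$ ($l = \frac{1}{-718 + 755 \cdot 2442} = \frac{1}{-718 + 1843710} = \frac{1}{1842992} \approx 5.426 \cdot 10^{-7}$)
$\left(l + 1373\right) + \left(W{\left(33 \right)} - 1201\right) = \left(\frac{1}{1842992} + 1373\right) + \left(33 - 1201\right) = \frac{2530428017}{1842992} + \left(33 - 1201\right) = \frac{2530428017}{1842992} - 1168 = \frac{377813361}{1842992}$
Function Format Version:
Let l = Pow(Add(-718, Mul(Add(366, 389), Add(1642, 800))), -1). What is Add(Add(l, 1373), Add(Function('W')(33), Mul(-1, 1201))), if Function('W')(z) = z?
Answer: Rational(377813361, 1842992) ≈ 205.00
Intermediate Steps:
l = Rational(1, 1842992) (l = Pow(Add(-718, Mul(755, 2442)), -1) = Pow(Add(-718, 1843710), -1) = Pow(1842992, -1) = Rational(1, 1842992) ≈ 5.4260e-7)
Add(Add(l, 1373), Add(Function('W')(33), Mul(-1, 1201))) = Add(Add(Rational(1, 1842992), 1373), Add(33, Mul(-1, 1201))) = Add(Rational(2530428017, 1842992), Add(33, -1201)) = Add(Rational(2530428017, 1842992), -1168) = Rational(377813361, 1842992)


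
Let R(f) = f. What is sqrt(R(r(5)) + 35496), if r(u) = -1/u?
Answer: sqrt(887395)/5 ≈ 188.40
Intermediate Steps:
sqrt(R(r(5)) + 35496) = sqrt(-1/5 + 35496) = sqrt(177479/5) = sqrt(887395)/5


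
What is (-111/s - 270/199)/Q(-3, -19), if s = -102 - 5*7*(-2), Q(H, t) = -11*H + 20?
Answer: 13449/337504 ≈ 0.039848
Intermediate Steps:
Q(H, t) = 20 - 11*H
s = -32 (s = -102 - 35*(-2) = -102 - 1*(-70) = -102 + 70 = -32)
(-111/s - 270/199)/Q(-3, -19) = (-111/(-32) - 270/199)/(20 - 11*(-3)) = (-111*(-1/32) - 270*1/199)/(20 + 33) = (111/32 - 270/199)/53 = (13449/6368)*(1/53) = 13449/337504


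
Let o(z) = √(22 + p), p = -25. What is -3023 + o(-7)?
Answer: -3023 + I*√3 ≈ -3023.0 + 1.732*I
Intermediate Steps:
o(z) = I*√3 (o(z) = √(22 - 25) = √(-3) = I*√3)
-3023 + o(-7) = -3023 + I*√3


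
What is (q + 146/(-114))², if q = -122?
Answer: 49378729/3249 ≈ 15198.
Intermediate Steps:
(q + 146/(-114))² = (-122 + 146/(-114))² = (-122 + 146*(-1/114))² = (-122 - 73/57)² = (-7027/57)² = 49378729/3249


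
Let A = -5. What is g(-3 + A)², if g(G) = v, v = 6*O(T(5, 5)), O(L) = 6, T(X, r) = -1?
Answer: 1296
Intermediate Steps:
v = 36 (v = 6*6 = 36)
g(G) = 36
g(-3 + A)² = 36² = 1296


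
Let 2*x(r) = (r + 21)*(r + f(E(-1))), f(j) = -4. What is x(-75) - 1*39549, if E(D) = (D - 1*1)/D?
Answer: -37416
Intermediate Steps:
E(D) = (-1 + D)/D (E(D) = (D - 1)/D = (-1 + D)/D)
x(r) = (-4 + r)*(21 + r)/2 (x(r) = ((r + 21)*(r - 4))/2 = ((21 + r)*(-4 + r))/2 = ((-4 + r)*(21 + r))/2 = (-4 + r)*(21 + r)/2)
x(-75) - 1*39549 = (-42 + (1/2)*(-75)**2 + (17/2)*(-75)) - 1*39549 = (-42 + (1/2)*5625 - 1275/2) - 39549 = (-42 + 5625/2 - 1275/2) - 39549 = 2133 - 39549 = -37416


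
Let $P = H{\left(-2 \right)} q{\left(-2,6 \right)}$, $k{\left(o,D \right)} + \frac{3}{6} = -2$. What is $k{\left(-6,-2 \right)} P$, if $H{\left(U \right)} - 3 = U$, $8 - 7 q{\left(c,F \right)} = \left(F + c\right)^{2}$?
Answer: $\frac{20}{7} \approx 2.8571$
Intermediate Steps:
$q{\left(c,F \right)} = \frac{8}{7} - \frac{\left(F + c\right)^{2}}{7}$
$H{\left(U \right)} = 3 + U$
$k{\left(o,D \right)} = - \frac{5}{2}$ ($k{\left(o,D \right)} = - \frac{1}{2} - 2 = - \frac{5}{2}$)
$P = - \frac{8}{7}$ ($P = \left(3 - 2\right) \left(\frac{8}{7} - \frac{\left(6 - 2\right)^{2}}{7}\right) = 1 \left(\frac{8}{7} - \frac{4^{2}}{7}\right) = 1 \left(\frac{8}{7} - \frac{16}{7}\right) = 1 \left(- \frac{8}{7}\right) = - \frac{8}{7} \approx -1.1429$)
$k{\left(-6,-2 \right)} P = \left(- \frac{5}{2}\right) \left(- \frac{8}{7}\right) = \frac{20}{7}$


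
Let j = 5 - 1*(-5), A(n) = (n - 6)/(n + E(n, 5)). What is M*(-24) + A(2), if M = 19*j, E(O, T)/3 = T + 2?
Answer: -104884/23 ≈ -4560.2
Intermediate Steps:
E(O, T) = 6 + 3*T (E(O, T) = 3*(T + 2) = 3*(2 + T) = 6 + 3*T)
A(n) = (-6 + n)/(21 + n) (A(n) = (n - 6)/(n + (6 + 3*5)) = (-6 + n)/(n + (6 + 15)) = (-6 + n)/(n + 21) = (-6 + n)/(21 + n))
j = 10 (j = 5 + 5 = 10)
M = 190 (M = 19*10 = 190)
M*(-24) + A(2) = 190*(-24) + (-6 + 2)/(21 + 2) = -4560 - 4/23 = -104884/23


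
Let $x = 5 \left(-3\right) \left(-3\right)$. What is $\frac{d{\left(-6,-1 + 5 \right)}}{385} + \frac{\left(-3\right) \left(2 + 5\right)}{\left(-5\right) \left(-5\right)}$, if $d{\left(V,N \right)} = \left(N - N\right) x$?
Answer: $- \frac{21}{25} \approx -0.84$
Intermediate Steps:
$x = 45$ ($x = \left(-15\right) \left(-3\right) = 45$)
$d{\left(V,N \right)} = 0$ ($d{\left(V,N \right)} = \left(N - N\right) 45 = 0 \cdot 45 = 0$)
$\frac{d{\left(-6,-1 + 5 \right)}}{385} + \frac{\left(-3\right) \left(2 + 5\right)}{\left(-5\right) \left(-5\right)} = \frac{0}{385} + \frac{\left(-3\right) \left(2 + 5\right)}{\left(-5\right) \left(-5\right)} = 0 \cdot \frac{1}{385} + \frac{\left(-3\right) 7}{25} = 0 - \frac{21}{25} = - \frac{21}{25}$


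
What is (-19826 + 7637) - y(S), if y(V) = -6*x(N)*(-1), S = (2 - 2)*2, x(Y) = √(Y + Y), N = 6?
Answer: -12189 - 12*√3 ≈ -12210.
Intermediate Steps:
x(Y) = √2*√Y (x(Y) = √(2*Y) = √2*√Y)
S = 0 (S = 0*2 = 0)
y(V) = 12*√3 (y(V) = -6*√2*√6*(-1) = -12*√3*(-1) = 12*√3)
(-19826 + 7637) - y(S) = (-19826 + 7637) - 12*√3 = -12189 - 12*√3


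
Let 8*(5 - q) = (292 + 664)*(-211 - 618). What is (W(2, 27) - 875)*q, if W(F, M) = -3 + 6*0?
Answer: -86983899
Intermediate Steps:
W(F, M) = -3 (W(F, M) = -3 + 0 = -3)
q = 198141/2 (q = 5 - (292 + 664)*(-211 - 618)/8 = 5 - 239*(-829)/2 = 5 - ⅛*(-792524) = 5 + 198131/2 = 198141/2 ≈ 99071.)
(W(2, 27) - 875)*q = (-3 - 875)*(198141/2) = -878*198141/2 = -86983899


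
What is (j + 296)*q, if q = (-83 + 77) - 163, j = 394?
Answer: -116610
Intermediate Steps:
q = -169 (q = -6 - 163 = -169)
(j + 296)*q = (394 + 296)*(-169) = 690*(-169) = -116610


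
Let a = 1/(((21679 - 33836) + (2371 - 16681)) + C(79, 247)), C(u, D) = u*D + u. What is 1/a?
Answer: -6875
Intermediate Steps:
C(u, D) = u + D*u (C(u, D) = D*u + u = u + D*u)
a = -1/6875 (a = 1/(((21679 - 33836) + (2371 - 16681)) + 79*(1 + 247)) = 1/((-12157 - 14310) + 79*248) = 1/(-26467 + 19592) = 1/(-6875) = -1/6875 ≈ -0.00014545)
1/a = 1/(-1/6875) = -6875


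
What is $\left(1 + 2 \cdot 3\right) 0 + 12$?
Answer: $12$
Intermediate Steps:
$\left(1 + 2 \cdot 3\right) 0 + 12 = \left(1 + 6\right) 0 + 12 = 7 \cdot 0 + 12 = 0 + 12 = 12$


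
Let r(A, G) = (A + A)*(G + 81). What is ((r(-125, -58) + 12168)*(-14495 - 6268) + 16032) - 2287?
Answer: -133243189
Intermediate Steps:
r(A, G) = 2*A*(81 + G) (r(A, G) = (2*A)*(81 + G) = 2*A*(81 + G))
((r(-125, -58) + 12168)*(-14495 - 6268) + 16032) - 2287 = ((2*(-125)*(81 - 58) + 12168)*(-14495 - 6268) + 16032) - 2287 = ((2*(-125)*23 + 12168)*(-20763) + 16032) - 2287 = ((-5750 + 12168)*(-20763) + 16032) - 2287 = (6418*(-20763) + 16032) - 2287 = (-133256934 + 16032) - 2287 = -133240902 - 2287 = -133243189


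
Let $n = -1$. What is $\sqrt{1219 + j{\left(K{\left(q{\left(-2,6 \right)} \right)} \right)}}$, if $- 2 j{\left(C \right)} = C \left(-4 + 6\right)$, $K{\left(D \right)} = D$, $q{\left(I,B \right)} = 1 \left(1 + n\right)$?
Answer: $\sqrt{1219} \approx 34.914$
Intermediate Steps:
$q{\left(I,B \right)} = 0$ ($q{\left(I,B \right)} = 1 \left(1 - 1\right) = 1 \cdot 0 = 0$)
$j{\left(C \right)} = - C$ ($j{\left(C \right)} = - \frac{C \left(-4 + 6\right)}{2} = - \frac{C 2}{2} = - \frac{2 C}{2} = - C$)
$\sqrt{1219 + j{\left(K{\left(q{\left(-2,6 \right)} \right)} \right)}} = \sqrt{1219 - 0} = \sqrt{1219 + 0} = \sqrt{1219}$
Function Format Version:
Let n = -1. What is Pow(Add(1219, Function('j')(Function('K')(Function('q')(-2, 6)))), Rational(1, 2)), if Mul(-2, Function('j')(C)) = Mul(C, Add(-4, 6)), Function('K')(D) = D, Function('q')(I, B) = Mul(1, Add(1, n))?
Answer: Pow(1219, Rational(1, 2)) ≈ 34.914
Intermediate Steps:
Function('q')(I, B) = 0 (Function('q')(I, B) = Mul(1, Add(1, -1)) = Mul(1, 0) = 0)
Function('j')(C) = Mul(-1, C) (Function('j')(C) = Mul(Rational(-1, 2), Mul(C, Add(-4, 6))) = Mul(Rational(-1, 2), Mul(C, 2)) = Mul(Rational(-1, 2), Mul(2, C)) = Mul(-1, C))
Pow(Add(1219, Function('j')(Function('K')(Function('q')(-2, 6)))), Rational(1, 2)) = Pow(Add(1219, Mul(-1, 0)), Rational(1, 2)) = Pow(Add(1219, 0), Rational(1, 2)) = Pow(1219, Rational(1, 2))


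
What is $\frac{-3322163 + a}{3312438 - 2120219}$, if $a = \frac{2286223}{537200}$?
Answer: $- \frac{254951953911}{91494292400} \approx -2.7865$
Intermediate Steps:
$a = \frac{2286223}{537200}$ ($a = 2286223 \cdot \frac{1}{537200} = \frac{2286223}{537200} \approx 4.2558$)
$\frac{-3322163 + a}{3312438 - 2120219} = \frac{-3322163 + \frac{2286223}{537200}}{3312438 - 2120219} = - \frac{1784663677377}{537200 \cdot 1192219} = \left(- \frac{1784663677377}{537200}\right) \frac{1}{1192219} = - \frac{254951953911}{91494292400}$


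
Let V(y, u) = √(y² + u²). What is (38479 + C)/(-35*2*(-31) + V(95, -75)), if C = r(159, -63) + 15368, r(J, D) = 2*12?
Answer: 3896669/156475 - 17957*√586/312950 ≈ 23.514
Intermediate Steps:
r(J, D) = 24
V(y, u) = √(u² + y²)
C = 15392 (C = 24 + 15368 = 15392)
(38479 + C)/(-35*2*(-31) + V(95, -75)) = (38479 + 15392)/(-35*2*(-31) + √((-75)² + 95²)) = 53871/(-70*(-31) + √(5625 + 9025)) = 53871/(2170 + √14650) = 53871/(2170 + 5*√586)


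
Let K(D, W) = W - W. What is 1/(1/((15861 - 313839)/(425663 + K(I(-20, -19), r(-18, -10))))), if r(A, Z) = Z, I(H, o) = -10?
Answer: -297978/425663 ≈ -0.70003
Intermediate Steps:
K(D, W) = 0
1/(1/((15861 - 313839)/(425663 + K(I(-20, -19), r(-18, -10))))) = 1/(1/((15861 - 313839)/(425663 + 0))) = 1/(1/(-297978/425663)) = 1/(-425663/297978) = -297978/425663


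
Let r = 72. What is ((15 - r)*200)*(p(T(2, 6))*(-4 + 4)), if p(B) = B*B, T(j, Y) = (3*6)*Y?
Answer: 0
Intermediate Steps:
T(j, Y) = 18*Y
p(B) = B²
((15 - r)*200)*(p(T(2, 6))*(-4 + 4)) = ((15 - 1*72)*200)*((18*6)²*(-4 + 4)) = ((15 - 72)*200)*(108²*0) = (-57*200)*(11664*0) = -11400*0 = 0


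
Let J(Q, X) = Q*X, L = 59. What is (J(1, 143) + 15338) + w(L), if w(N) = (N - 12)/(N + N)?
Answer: 1826805/118 ≈ 15481.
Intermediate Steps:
w(N) = (-12 + N)/(2*N) (w(N) = (-12 + N)/((2*N)) = (-12 + N)*(1/(2*N)) = (-12 + N)/(2*N))
(J(1, 143) + 15338) + w(L) = (1*143 + 15338) + (1/2)*(-12 + 59)/59 = (143 + 15338) + (1/2)*(1/59)*47 = 15481 + 47/118 = 1826805/118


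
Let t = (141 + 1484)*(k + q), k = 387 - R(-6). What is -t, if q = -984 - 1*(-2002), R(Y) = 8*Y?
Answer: -2361125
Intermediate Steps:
k = 435 (k = 387 - 8*(-6) = 387 - 1*(-48) = 387 + 48 = 435)
q = 1018 (q = -984 + 2002 = 1018)
t = 2361125 (t = (141 + 1484)*(435 + 1018) = 1625*1453 = 2361125)
-t = -1*2361125 = -2361125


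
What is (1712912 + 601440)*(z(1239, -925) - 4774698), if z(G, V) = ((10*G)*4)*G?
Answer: 131062082397984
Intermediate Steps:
z(G, V) = 40*G**2 (z(G, V) = (40*G)*G = 40*G**2)
(1712912 + 601440)*(z(1239, -925) - 4774698) = (1712912 + 601440)*(40*1239**2 - 4774698) = 2314352*(40*1535121 - 4774698) = 2314352*(61404840 - 4774698) = 2314352*56630142 = 131062082397984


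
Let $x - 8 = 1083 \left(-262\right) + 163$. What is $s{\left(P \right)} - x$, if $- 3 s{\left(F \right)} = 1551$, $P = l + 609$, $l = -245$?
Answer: $283058$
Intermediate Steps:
$P = 364$ ($P = -245 + 609 = 364$)
$s{\left(F \right)} = -517$ ($s{\left(F \right)} = \left(- \frac{1}{3}\right) 1551 = -517$)
$x = -283575$ ($x = 8 + \left(1083 \left(-262\right) + 163\right) = 8 + \left(-283746 + 163\right) = 8 - 283583 = -283575$)
$s{\left(P \right)} - x = -517 - -283575 = -517 + 283575 = 283058$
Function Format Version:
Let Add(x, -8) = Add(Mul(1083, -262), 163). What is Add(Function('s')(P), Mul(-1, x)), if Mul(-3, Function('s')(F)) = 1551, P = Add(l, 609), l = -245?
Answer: 283058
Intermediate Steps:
P = 364 (P = Add(-245, 609) = 364)
Function('s')(F) = -517 (Function('s')(F) = Mul(Rational(-1, 3), 1551) = -517)
x = -283575 (x = Add(8, Add(Mul(1083, -262), 163)) = Add(8, Add(-283746, 163)) = Add(8, -283583) = -283575)
Add(Function('s')(P), Mul(-1, x)) = Add(-517, Mul(-1, -283575)) = Add(-517, 283575) = 283058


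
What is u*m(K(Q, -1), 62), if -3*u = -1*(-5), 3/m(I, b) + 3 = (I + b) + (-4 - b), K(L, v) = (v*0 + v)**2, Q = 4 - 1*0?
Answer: 5/6 ≈ 0.83333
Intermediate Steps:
Q = 4 (Q = 4 + 0 = 4)
K(L, v) = v**2 (K(L, v) = (0 + v)**2 = v**2)
m(I, b) = 3/(-7 + I) (m(I, b) = 3/(-3 + ((I + b) + (-4 - b))) = 3/(-3 + (-4 + I)) = 3/(-7 + I))
u = -5/3 (u = -(-1)*(-5)/3 = -1/3*5 = -5/3 ≈ -1.6667)
u*m(K(Q, -1), 62) = -5/(-7 + (-1)**2) = -5/(-7 + 1) = -5/(-6) = -5*(-1)/6 = -5/3*(-1/2) = 5/6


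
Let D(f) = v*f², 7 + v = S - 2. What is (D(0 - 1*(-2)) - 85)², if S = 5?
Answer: 10201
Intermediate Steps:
v = -4 (v = -7 + (5 - 2) = -7 + 3 = -4)
D(f) = -4*f²
(D(0 - 1*(-2)) - 85)² = (-4*(0 - 1*(-2))² - 85)² = (-4*(0 + 2)² - 85)² = (-4*2² - 85)² = (-4*4 - 85)² = (-16 - 85)² = (-101)² = 10201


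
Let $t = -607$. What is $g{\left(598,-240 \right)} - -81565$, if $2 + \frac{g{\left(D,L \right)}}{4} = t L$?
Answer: $664277$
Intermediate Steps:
$g{\left(D,L \right)} = -8 - 2428 L$ ($g{\left(D,L \right)} = -8 + 4 \left(- 607 L\right) = -8 - 2428 L$)
$g{\left(598,-240 \right)} - -81565 = \left(-8 - -582720\right) - -81565 = \left(-8 + 582720\right) + 81565 = 582712 + 81565 = 664277$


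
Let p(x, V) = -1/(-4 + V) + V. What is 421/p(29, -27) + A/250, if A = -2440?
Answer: -530259/20900 ≈ -25.371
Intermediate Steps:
p(x, V) = V - 1/(-4 + V)
421/p(29, -27) + A/250 = 421/(((-1 + (-27)² - 4*(-27))/(-4 - 27))) - 2440/250 = 421/(((-1 + 729 + 108)/(-31))) - 2440*1/250 = 421/((-1/31*836)) - 244/25 = 421/(-836/31) - 244/25 = 421*(-31/836) - 244/25 = -13051/836 - 244/25 = -530259/20900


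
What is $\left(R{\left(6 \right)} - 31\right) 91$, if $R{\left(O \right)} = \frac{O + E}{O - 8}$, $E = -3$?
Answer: $- \frac{5915}{2} \approx -2957.5$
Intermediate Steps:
$R{\left(O \right)} = \frac{-3 + O}{-8 + O}$ ($R{\left(O \right)} = \frac{O - 3}{O - 8} = \frac{-3 + O}{-8 + O}$)
$\left(R{\left(6 \right)} - 31\right) 91 = \left(\frac{-3 + 6}{-8 + 6} - 31\right) 91 = \left(\frac{1}{-2} \cdot 3 - 31\right) 91 = \left(\left(- \frac{1}{2}\right) 3 - 31\right) 91 = \left(- \frac{3}{2} - 31\right) 91 = \left(- \frac{65}{2}\right) 91 = - \frac{5915}{2}$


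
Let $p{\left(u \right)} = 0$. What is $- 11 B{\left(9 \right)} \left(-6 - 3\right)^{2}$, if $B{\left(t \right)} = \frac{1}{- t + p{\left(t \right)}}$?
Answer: $99$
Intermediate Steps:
$B{\left(t \right)} = - \frac{1}{t}$ ($B{\left(t \right)} = \frac{1}{- t + 0} = \frac{1}{\left(-1\right) t} = - \frac{1}{t}$)
$- 11 B{\left(9 \right)} \left(-6 - 3\right)^{2} = - 11 \left(- \frac{1}{9}\right) \left(-6 - 3\right)^{2} = - 11 \left(\left(-1\right) \frac{1}{9}\right) \left(-9\right)^{2} = \left(-11\right) \left(- \frac{1}{9}\right) 81 = \frac{11}{9} \cdot 81 = 99$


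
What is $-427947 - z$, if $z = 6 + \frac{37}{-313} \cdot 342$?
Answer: $- \frac{133936635}{313} \approx -4.2791 \cdot 10^{5}$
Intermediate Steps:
$z = - \frac{10776}{313}$ ($z = 6 + 37 \left(- \frac{1}{313}\right) 342 = 6 - \frac{12654}{313} = - \frac{10776}{313} \approx -34.428$)
$-427947 - z = -427947 - - \frac{10776}{313} = -427947 + \frac{10776}{313} = - \frac{133936635}{313}$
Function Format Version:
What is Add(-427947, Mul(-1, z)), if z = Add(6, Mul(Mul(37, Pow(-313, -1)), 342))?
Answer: Rational(-133936635, 313) ≈ -4.2791e+5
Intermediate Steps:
z = Rational(-10776, 313) (z = Add(6, Mul(Mul(37, Rational(-1, 313)), 342)) = Add(6, Mul(Rational(-37, 313), 342)) = Add(6, Rational(-12654, 313)) = Rational(-10776, 313) ≈ -34.428)
Add(-427947, Mul(-1, z)) = Add(-427947, Mul(-1, Rational(-10776, 313))) = Add(-427947, Rational(10776, 313)) = Rational(-133936635, 313)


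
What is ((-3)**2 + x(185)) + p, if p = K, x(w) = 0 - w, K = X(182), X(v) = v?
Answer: 6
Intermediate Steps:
K = 182
x(w) = -w
p = 182
((-3)**2 + x(185)) + p = ((-3)**2 - 1*185) + 182 = (9 - 185) + 182 = -176 + 182 = 6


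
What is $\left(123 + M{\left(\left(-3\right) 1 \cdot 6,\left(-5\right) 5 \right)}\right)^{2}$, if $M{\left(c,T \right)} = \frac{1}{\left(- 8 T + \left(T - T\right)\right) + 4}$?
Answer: $\frac{629658649}{41616} \approx 15130.0$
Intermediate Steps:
$M{\left(c,T \right)} = \frac{1}{4 - 8 T}$ ($M{\left(c,T \right)} = \frac{1}{\left(- 8 T + 0\right) + 4} = \frac{1}{- 8 T + 4} = \frac{1}{4 - 8 T}$)
$\left(123 + M{\left(\left(-3\right) 1 \cdot 6,\left(-5\right) 5 \right)}\right)^{2} = \left(123 - \frac{1}{-4 + 8 \left(\left(-5\right) 5\right)}\right)^{2} = \left(123 - \frac{1}{-4 + 8 \left(-25\right)}\right)^{2} = \left(123 - \frac{1}{-4 - 200}\right)^{2} = \left(123 - \frac{1}{-204}\right)^{2} = \left(123 - - \frac{1}{204}\right)^{2} = \left(123 + \frac{1}{204}\right)^{2} = \left(\frac{25093}{204}\right)^{2} = \frac{629658649}{41616}$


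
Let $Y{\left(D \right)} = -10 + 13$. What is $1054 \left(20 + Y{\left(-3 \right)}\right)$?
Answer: $24242$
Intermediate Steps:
$Y{\left(D \right)} = 3$
$1054 \left(20 + Y{\left(-3 \right)}\right) = 1054 \left(20 + 3\right) = 1054 \cdot 23 = 24242$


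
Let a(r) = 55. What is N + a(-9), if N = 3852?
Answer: 3907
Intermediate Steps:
N + a(-9) = 3852 + 55 = 3907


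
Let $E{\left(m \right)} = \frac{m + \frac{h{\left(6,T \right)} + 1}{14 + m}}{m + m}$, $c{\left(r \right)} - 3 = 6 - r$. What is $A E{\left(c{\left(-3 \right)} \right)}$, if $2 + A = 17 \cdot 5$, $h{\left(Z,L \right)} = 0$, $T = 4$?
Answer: $\frac{25979}{624} \approx 41.633$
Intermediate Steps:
$c{\left(r \right)} = 9 - r$ ($c{\left(r \right)} = 3 - \left(-6 + r\right) = 9 - r$)
$A = 83$ ($A = -2 + 17 \cdot 5 = -2 + 85 = 83$)
$E{\left(m \right)} = \frac{m + \frac{1}{14 + m}}{2 m}$ ($E{\left(m \right)} = \frac{m + \frac{0 + 1}{14 + m}}{m + m} = \frac{m + 1 \frac{1}{14 + m}}{2 m} = \left(m + \frac{1}{14 + m}\right) \frac{1}{2 m} = \frac{m + \frac{1}{14 + m}}{2 m}$)
$A E{\left(c{\left(-3 \right)} \right)} = 83 \frac{1 + \left(9 - -3\right)^{2} + 14 \left(9 - -3\right)}{2 \left(9 - -3\right) \left(14 + \left(9 - -3\right)\right)} = 83 \frac{1 + \left(9 + 3\right)^{2} + 14 \left(9 + 3\right)}{2 \left(9 + 3\right) \left(14 + \left(9 + 3\right)\right)} = 83 \frac{1 + 12^{2} + 14 \cdot 12}{2 \cdot 12 \left(14 + 12\right)} = 83 \cdot \frac{1}{2} \cdot \frac{1}{12} \cdot \frac{1}{26} \left(1 + 144 + 168\right) = 83 \cdot \frac{1}{2} \cdot \frac{1}{12} \cdot \frac{1}{26} \cdot 313 = 83 \cdot \frac{313}{624} = \frac{25979}{624}$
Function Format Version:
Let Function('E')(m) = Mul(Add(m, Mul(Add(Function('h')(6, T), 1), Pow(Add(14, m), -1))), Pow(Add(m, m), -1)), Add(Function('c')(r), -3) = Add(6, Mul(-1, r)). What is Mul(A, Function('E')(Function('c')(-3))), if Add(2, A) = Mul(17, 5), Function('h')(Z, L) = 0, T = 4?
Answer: Rational(25979, 624) ≈ 41.633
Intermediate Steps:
Function('c')(r) = Add(9, Mul(-1, r)) (Function('c')(r) = Add(3, Add(6, Mul(-1, r))) = Add(9, Mul(-1, r)))
A = 83 (A = Add(-2, Mul(17, 5)) = Add(-2, 85) = 83)
Function('E')(m) = Mul(Rational(1, 2), Pow(m, -1), Add(m, Pow(Add(14, m), -1))) (Function('E')(m) = Mul(Add(m, Mul(Add(0, 1), Pow(Add(14, m), -1))), Pow(Add(m, m), -1)) = Mul(Add(m, Mul(1, Pow(Add(14, m), -1))), Pow(Mul(2, m), -1)) = Mul(Add(m, Pow(Add(14, m), -1)), Mul(Rational(1, 2), Pow(m, -1))) = Mul(Rational(1, 2), Pow(m, -1), Add(m, Pow(Add(14, m), -1))))
Mul(A, Function('E')(Function('c')(-3))) = Mul(83, Mul(Rational(1, 2), Pow(Add(9, Mul(-1, -3)), -1), Pow(Add(14, Add(9, Mul(-1, -3))), -1), Add(1, Pow(Add(9, Mul(-1, -3)), 2), Mul(14, Add(9, Mul(-1, -3)))))) = Mul(83, Mul(Rational(1, 2), Pow(Add(9, 3), -1), Pow(Add(14, Add(9, 3)), -1), Add(1, Pow(Add(9, 3), 2), Mul(14, Add(9, 3))))) = Mul(83, Mul(Rational(1, 2), Pow(12, -1), Pow(Add(14, 12), -1), Add(1, Pow(12, 2), Mul(14, 12)))) = Mul(83, Mul(Rational(1, 2), Rational(1, 12), Pow(26, -1), Add(1, 144, 168))) = Mul(83, Mul(Rational(1, 2), Rational(1, 12), Rational(1, 26), 313)) = Mul(83, Rational(313, 624)) = Rational(25979, 624)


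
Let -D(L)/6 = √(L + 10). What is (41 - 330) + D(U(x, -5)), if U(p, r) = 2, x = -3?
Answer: -289 - 12*√3 ≈ -309.78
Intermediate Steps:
D(L) = -6*√(10 + L) (D(L) = -6*√(L + 10) = -6*√(10 + L))
(41 - 330) + D(U(x, -5)) = (41 - 330) - 6*√(10 + 2) = -289 - 12*√3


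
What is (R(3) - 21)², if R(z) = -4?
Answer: 625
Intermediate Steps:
(R(3) - 21)² = (-4 - 21)² = (-25)² = 625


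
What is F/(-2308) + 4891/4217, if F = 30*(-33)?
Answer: 7731629/4866418 ≈ 1.5888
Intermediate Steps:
F = -990
F/(-2308) + 4891/4217 = -990/(-2308) + 4891/4217 = -990*(-1/2308) + 4891*(1/4217) = 495/1154 + 4891/4217 = 7731629/4866418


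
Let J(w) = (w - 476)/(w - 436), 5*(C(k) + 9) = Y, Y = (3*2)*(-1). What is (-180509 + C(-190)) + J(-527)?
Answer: -869194933/4815 ≈ -1.8052e+5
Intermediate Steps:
Y = -6 (Y = 6*(-1) = -6)
C(k) = -51/5 (C(k) = -9 + (1/5)*(-6) = -9 - 6/5 = -51/5)
J(w) = (-476 + w)/(-436 + w)
(-180509 + C(-190)) + J(-527) = (-180509 - 51/5) + (-476 - 527)/(-436 - 527) = -902596/5 - 1003/(-963) = -902596/5 - 1/963*(-1003) = -902596/5 + 1003/963 = -869194933/4815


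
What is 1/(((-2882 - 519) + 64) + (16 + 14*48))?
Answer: -1/2649 ≈ -0.00037750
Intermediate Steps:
1/(((-2882 - 519) + 64) + (16 + 14*48)) = 1/((-3401 + 64) + (16 + 672)) = 1/(-3337 + 688) = 1/(-2649) = -1/2649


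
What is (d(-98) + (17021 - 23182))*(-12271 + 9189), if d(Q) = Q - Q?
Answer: 18988202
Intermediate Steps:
d(Q) = 0
(d(-98) + (17021 - 23182))*(-12271 + 9189) = (0 + (17021 - 23182))*(-12271 + 9189) = (0 - 6161)*(-3082) = -6161*(-3082) = 18988202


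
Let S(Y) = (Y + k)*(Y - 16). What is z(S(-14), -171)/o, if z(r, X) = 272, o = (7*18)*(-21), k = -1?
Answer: -136/1323 ≈ -0.10280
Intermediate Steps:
S(Y) = (-1 + Y)*(-16 + Y) (S(Y) = (Y - 1)*(Y - 16) = (-1 + Y)*(-16 + Y))
o = -2646 (o = 126*(-21) = -2646)
z(S(-14), -171)/o = 272/(-2646) = 272*(-1/2646) = -136/1323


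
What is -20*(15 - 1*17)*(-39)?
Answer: -1560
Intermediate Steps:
-20*(15 - 1*17)*(-39) = -20*(15 - 17)*(-39) = -20*(-2)*(-39) = 40*(-39) = -1560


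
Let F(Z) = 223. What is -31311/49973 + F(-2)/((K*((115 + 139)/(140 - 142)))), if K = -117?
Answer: -64872310/106078401 ≈ -0.61155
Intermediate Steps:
-31311/49973 + F(-2)/((K*((115 + 139)/(140 - 142)))) = -31311/49973 + 223/((-117*(115 + 139)/(140 - 142))) = -31311*1/49973 + 223/((-29718/(-2))) = -4473/7139 + 223/((-29718*(-1)/2)) = -4473/7139 + 223/((-117*(-127))) = -4473/7139 + 223/14859 = -64872310/106078401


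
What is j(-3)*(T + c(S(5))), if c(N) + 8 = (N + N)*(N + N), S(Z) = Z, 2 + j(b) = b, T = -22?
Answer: -350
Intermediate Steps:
j(b) = -2 + b
c(N) = -8 + 4*N² (c(N) = -8 + (N + N)*(N + N) = -8 + (2*N)*(2*N) = -8 + 4*N²)
j(-3)*(T + c(S(5))) = (-2 - 3)*(-22 + (-8 + 4*5²)) = -5*(-22 + (-8 + 4*25)) = -5*(-22 + (-8 + 100)) = -5*(-22 + 92) = -5*70 = -350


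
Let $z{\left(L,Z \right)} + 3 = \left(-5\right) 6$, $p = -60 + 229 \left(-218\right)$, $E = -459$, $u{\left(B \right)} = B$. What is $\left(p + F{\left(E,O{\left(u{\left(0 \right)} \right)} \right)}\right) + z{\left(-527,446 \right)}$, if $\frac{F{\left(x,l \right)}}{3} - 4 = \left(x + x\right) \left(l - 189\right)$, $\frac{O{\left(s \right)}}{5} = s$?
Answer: $470503$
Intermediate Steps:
$p = -49982$ ($p = -60 - 49922 = -49982$)
$O{\left(s \right)} = 5 s$
$F{\left(x,l \right)} = 12 + 6 x \left(-189 + l\right)$ ($F{\left(x,l \right)} = 12 + 3 \left(x + x\right) \left(l - 189\right) = 12 + 3 \cdot 2 x \left(-189 + l\right) = 12 + 6 x \left(-189 + l\right)$)
$z{\left(L,Z \right)} = -33$ ($z{\left(L,Z \right)} = -3 - 30 = -33$)
$\left(p + F{\left(E,O{\left(u{\left(0 \right)} \right)} \right)}\right) + z{\left(-527,446 \right)} = \left(-49982 + \left(12 - -520506 + 6 \cdot 5 \cdot 0 \left(-459\right)\right)\right) - 33 = \left(-49982 + \left(12 + 520506 + 6 \cdot 0 \left(-459\right)\right)\right) - 33 = \left(-49982 + \left(12 + 520506 + 0\right)\right) - 33 = \left(-49982 + 520518\right) - 33 = 470536 - 33 = 470503$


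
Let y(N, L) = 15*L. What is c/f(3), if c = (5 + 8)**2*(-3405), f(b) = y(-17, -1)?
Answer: 38363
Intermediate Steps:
f(b) = -15 (f(b) = 15*(-1) = -15)
c = -575445 (c = 13**2*(-3405) = 169*(-3405) = -575445)
c/f(3) = -575445/(-15) = -575445*(-1/15) = 38363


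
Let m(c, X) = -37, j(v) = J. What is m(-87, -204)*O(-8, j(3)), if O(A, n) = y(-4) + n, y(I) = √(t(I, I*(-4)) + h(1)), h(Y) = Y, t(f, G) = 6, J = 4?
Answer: -148 - 37*√7 ≈ -245.89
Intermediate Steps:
j(v) = 4
y(I) = √7 (y(I) = √(6 + 1) = √7)
O(A, n) = n + √7 (O(A, n) = √7 + n = n + √7)
m(-87, -204)*O(-8, j(3)) = -37*(4 + √7) = -148 - 37*√7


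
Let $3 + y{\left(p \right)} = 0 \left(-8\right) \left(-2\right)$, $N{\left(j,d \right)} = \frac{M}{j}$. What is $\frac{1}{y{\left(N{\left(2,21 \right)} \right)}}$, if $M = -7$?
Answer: $- \frac{1}{3} \approx -0.33333$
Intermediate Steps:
$N{\left(j,d \right)} = - \frac{7}{j}$
$y{\left(p \right)} = -3$ ($y{\left(p \right)} = -3 + 0 \left(-8\right) \left(-2\right) = -3 + 0 \left(-2\right) = -3 + 0 = -3$)
$\frac{1}{y{\left(N{\left(2,21 \right)} \right)}} = \frac{1}{-3} = - \frac{1}{3}$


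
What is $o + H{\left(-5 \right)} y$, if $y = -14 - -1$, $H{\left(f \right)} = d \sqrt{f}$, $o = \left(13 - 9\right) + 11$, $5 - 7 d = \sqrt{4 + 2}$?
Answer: $15 + \frac{13 i \sqrt{5} \left(-5 + \sqrt{6}\right)}{7} \approx 15.0 - 10.591 i$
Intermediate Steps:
$d = \frac{5}{7} - \frac{\sqrt{6}}{7}$ ($d = \frac{5}{7} - \frac{\sqrt{4 + 2}}{7} = \frac{5}{7} - \frac{\sqrt{6}}{7} \approx 0.36436$)
$o = 15$ ($o = 4 + 11 = 15$)
$H{\left(f \right)} = \sqrt{f} \left(\frac{5}{7} - \frac{\sqrt{6}}{7}\right)$ ($H{\left(f \right)} = \left(\frac{5}{7} - \frac{\sqrt{6}}{7}\right) \sqrt{f} = \sqrt{f} \left(\frac{5}{7} - \frac{\sqrt{6}}{7}\right)$)
$y = -13$ ($y = -14 + 1 = -13$)
$o + H{\left(-5 \right)} y = 15 + \frac{\sqrt{-5} \left(5 - \sqrt{6}\right)}{7} \left(-13\right) = 15 + \frac{i \sqrt{5} \left(5 - \sqrt{6}\right)}{7} \left(-13\right) = 15 - \frac{13 i \sqrt{5} \left(5 - \sqrt{6}\right)}{7}$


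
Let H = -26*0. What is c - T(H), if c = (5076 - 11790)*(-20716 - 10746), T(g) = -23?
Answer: 211235891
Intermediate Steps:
H = 0
c = 211235868 (c = -6714*(-31462) = 211235868)
c - T(H) = 211235868 - 1*(-23) = 211235868 + 23 = 211235891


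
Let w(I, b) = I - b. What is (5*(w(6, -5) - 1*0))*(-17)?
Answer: -935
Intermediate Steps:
(5*(w(6, -5) - 1*0))*(-17) = (5*((6 - 1*(-5)) - 1*0))*(-17) = (5*((6 + 5) + 0))*(-17) = (5*(11 + 0))*(-17) = (5*11)*(-17) = 55*(-17) = -935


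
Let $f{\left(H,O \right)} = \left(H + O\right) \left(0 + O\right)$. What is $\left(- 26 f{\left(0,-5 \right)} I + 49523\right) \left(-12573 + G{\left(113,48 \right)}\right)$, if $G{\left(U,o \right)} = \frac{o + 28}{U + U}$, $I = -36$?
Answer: $- \frac{103602508253}{113} \approx -9.1684 \cdot 10^{8}$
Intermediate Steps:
$f{\left(H,O \right)} = O \left(H + O\right)$ ($f{\left(H,O \right)} = \left(H + O\right) O = O \left(H + O\right)$)
$G{\left(U,o \right)} = \frac{28 + o}{2 U}$
$\left(- 26 f{\left(0,-5 \right)} I + 49523\right) \left(-12573 + G{\left(113,48 \right)}\right) = \left(- 26 \left(- 5 \left(0 - 5\right)\right) \left(-36\right) + 49523\right) \left(-12573 + \frac{28 + 48}{2 \cdot 113}\right) = \left(- 26 \left(\left(-5\right) \left(-5\right)\right) \left(-36\right) + 49523\right) \left(-12573 + \frac{1}{2} \cdot \frac{1}{113} \cdot 76\right) = \left(\left(-26\right) 25 \left(-36\right) + 49523\right) \left(-12573 + \frac{38}{113}\right) = \left(\left(-650\right) \left(-36\right) + 49523\right) \left(- \frac{1420711}{113}\right) = \left(23400 + 49523\right) \left(- \frac{1420711}{113}\right) = 72923 \left(- \frac{1420711}{113}\right) = - \frac{103602508253}{113}$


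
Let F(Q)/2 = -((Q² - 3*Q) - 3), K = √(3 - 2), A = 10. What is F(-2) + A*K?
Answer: -4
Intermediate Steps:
K = 1 (K = √1 = 1)
F(Q) = 6 - 2*Q² + 6*Q (F(Q) = 2*(-((Q² - 3*Q) - 3)) = 2*(-(-3 + Q² - 3*Q)) = 2*(3 - Q² + 3*Q) = 6 - 2*Q² + 6*Q)
F(-2) + A*K = (6 - 2*(-2)² + 6*(-2)) + 10*1 = (6 - 2*4 - 12) + 10 = (6 - 8 - 12) + 10 = -14 + 10 = -4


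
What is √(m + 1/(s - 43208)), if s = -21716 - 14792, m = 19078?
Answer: √30308458588863/39858 ≈ 138.12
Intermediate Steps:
s = -36508
√(m + 1/(s - 43208)) = √(19078 + 1/(-36508 - 43208)) = √(19078 + 1/(-79716)) = √(19078 - 1/79716) = √(1520821847/79716) = √30308458588863/39858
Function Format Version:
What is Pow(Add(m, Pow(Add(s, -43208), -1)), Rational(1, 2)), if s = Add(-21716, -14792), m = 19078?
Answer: Mul(Rational(1, 39858), Pow(30308458588863, Rational(1, 2))) ≈ 138.12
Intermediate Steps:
s = -36508
Pow(Add(m, Pow(Add(s, -43208), -1)), Rational(1, 2)) = Pow(Add(19078, Pow(Add(-36508, -43208), -1)), Rational(1, 2)) = Pow(Add(19078, Pow(-79716, -1)), Rational(1, 2)) = Pow(Add(19078, Rational(-1, 79716)), Rational(1, 2)) = Pow(Rational(1520821847, 79716), Rational(1, 2)) = Mul(Rational(1, 39858), Pow(30308458588863, Rational(1, 2)))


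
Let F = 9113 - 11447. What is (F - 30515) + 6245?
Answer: -26604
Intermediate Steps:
F = -2334
(F - 30515) + 6245 = (-2334 - 30515) + 6245 = -32849 + 6245 = -26604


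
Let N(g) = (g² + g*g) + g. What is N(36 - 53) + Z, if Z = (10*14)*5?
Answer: 1261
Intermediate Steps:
N(g) = g + 2*g² (N(g) = (g² + g²) + g = 2*g² + g = g + 2*g²)
Z = 700 (Z = 140*5 = 700)
N(36 - 53) + Z = (36 - 53)*(1 + 2*(36 - 53)) + 700 = -17*(1 + 2*(-17)) + 700 = -17*(1 - 34) + 700 = -17*(-33) + 700 = 561 + 700 = 1261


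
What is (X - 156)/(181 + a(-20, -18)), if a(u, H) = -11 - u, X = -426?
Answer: -291/95 ≈ -3.0632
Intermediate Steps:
(X - 156)/(181 + a(-20, -18)) = (-426 - 156)/(181 + (-11 - 1*(-20))) = -582/(181 + (-11 + 20)) = -582/(181 + 9) = -582/190 = -582*1/190 = -291/95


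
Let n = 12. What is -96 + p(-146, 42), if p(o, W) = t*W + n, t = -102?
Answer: -4368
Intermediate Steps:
p(o, W) = 12 - 102*W (p(o, W) = -102*W + 12 = 12 - 102*W)
-96 + p(-146, 42) = -96 + (12 - 102*42) = -96 + (12 - 4284) = -96 - 4272 = -4368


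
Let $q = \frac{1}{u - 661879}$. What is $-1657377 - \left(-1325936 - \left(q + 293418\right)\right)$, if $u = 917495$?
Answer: $- \frac{9719287167}{255616} \approx -38023.0$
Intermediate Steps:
$q = \frac{1}{255616}$ ($q = \frac{1}{917495 - 661879} = \frac{1}{255616} \approx 3.9121 \cdot 10^{-6}$)
$-1657377 - \left(-1325936 - \left(q + 293418\right)\right) = -1657377 - \left(-1325936 - \left(\frac{1}{255616} + 293418\right)\right) = -1657377 - \left(-1325936 - \frac{75002335489}{255616}\right) = -1657377 - - \frac{413932792065}{255616} = -1657377 + \frac{413932792065}{255616} = - \frac{9719287167}{255616}$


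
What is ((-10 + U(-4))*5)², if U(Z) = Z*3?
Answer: 12100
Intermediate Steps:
U(Z) = 3*Z
((-10 + U(-4))*5)² = ((-10 + 3*(-4))*5)² = ((-10 - 12)*5)² = (-22*5)² = (-110)² = 12100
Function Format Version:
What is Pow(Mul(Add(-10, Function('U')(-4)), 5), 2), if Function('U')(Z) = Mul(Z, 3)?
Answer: 12100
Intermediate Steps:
Function('U')(Z) = Mul(3, Z)
Pow(Mul(Add(-10, Function('U')(-4)), 5), 2) = Pow(Mul(Add(-10, Mul(3, -4)), 5), 2) = Pow(Mul(Add(-10, -12), 5), 2) = Pow(Mul(-22, 5), 2) = Pow(-110, 2) = 12100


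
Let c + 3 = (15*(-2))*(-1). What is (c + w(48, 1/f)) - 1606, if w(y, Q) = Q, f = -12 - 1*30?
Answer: -66319/42 ≈ -1579.0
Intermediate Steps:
f = -42 (f = -12 - 30 = -42)
c = 27 (c = -3 + (15*(-2))*(-1) = -3 - 30*(-1) = -3 + 30 = 27)
(c + w(48, 1/f)) - 1606 = (27 + 1/(-42)) - 1606 = (27 - 1/42) - 1606 = 1133/42 - 1606 = -66319/42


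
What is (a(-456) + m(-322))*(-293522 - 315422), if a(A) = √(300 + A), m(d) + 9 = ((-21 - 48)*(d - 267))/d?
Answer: 82337928 - 1217888*I*√39 ≈ 8.2338e+7 - 7.6057e+6*I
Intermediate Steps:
m(d) = -9 + (18423 - 69*d)/d (m(d) = -9 + ((-21 - 48)*(d - 267))/d = -9 + (-69*(-267 + d))/d = -9 + (18423 - 69*d)/d)
(a(-456) + m(-322))*(-293522 - 315422) = (√(300 - 456) + (-78 + 18423/(-322)))*(-293522 - 315422) = (√(-156) + (-78 + 18423*(-1/322)))*(-608944) = (2*I*√39 + (-78 - 801/14))*(-608944) = (2*I*√39 - 1893/14)*(-608944) = (-1893/14 + 2*I*√39)*(-608944) = 82337928 - 1217888*I*√39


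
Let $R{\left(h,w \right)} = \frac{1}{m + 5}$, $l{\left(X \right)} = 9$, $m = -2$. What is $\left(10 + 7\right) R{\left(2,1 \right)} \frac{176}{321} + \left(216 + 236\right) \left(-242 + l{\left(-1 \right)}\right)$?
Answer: $- \frac{101416316}{963} \approx -1.0531 \cdot 10^{5}$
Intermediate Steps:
$R{\left(h,w \right)} = \frac{1}{3}$ ($R{\left(h,w \right)} = \frac{1}{-2 + 5} = \frac{1}{3}$)
$\left(10 + 7\right) R{\left(2,1 \right)} \frac{176}{321} + \left(216 + 236\right) \left(-242 + l{\left(-1 \right)}\right) = \left(10 + 7\right) \frac{1}{3} \cdot \frac{176}{321} + \left(216 + 236\right) \left(-242 + 9\right) = 17 \cdot \frac{1}{3} \cdot 176 \cdot \frac{1}{321} + 452 \left(-233\right) = \frac{17}{3} \cdot \frac{176}{321} - 105316 = \frac{2992}{963} - 105316 = - \frac{101416316}{963}$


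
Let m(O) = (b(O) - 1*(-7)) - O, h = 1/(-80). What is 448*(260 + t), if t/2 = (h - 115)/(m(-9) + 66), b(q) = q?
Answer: 41999944/365 ≈ 1.1507e+5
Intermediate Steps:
h = -1/80 ≈ -0.012500
m(O) = 7 (m(O) = (O - 1*(-7)) - O = (O + 7) - O = (7 + O) - O = 7)
t = -9201/2920 (t = 2*((-1/80 - 115)/(7 + 66)) = 2*(-9201/80/73) = 2*(-9201/80*1/73) = 2*(-9201/5840) = -9201/2920 ≈ -3.1510)
448*(260 + t) = 448*(260 - 9201/2920) = 448*(749999/2920) = 41999944/365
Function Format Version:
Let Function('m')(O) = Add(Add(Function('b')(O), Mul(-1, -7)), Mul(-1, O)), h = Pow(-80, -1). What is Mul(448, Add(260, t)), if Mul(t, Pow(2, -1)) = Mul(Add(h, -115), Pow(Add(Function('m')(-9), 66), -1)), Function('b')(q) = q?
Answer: Rational(41999944, 365) ≈ 1.1507e+5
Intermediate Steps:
h = Rational(-1, 80) ≈ -0.012500
Function('m')(O) = 7 (Function('m')(O) = Add(Add(O, Mul(-1, -7)), Mul(-1, O)) = Add(Add(O, 7), Mul(-1, O)) = Add(Add(7, O), Mul(-1, O)) = 7)
t = Rational(-9201, 2920) (t = Mul(2, Mul(Add(Rational(-1, 80), -115), Pow(Add(7, 66), -1))) = Mul(2, Mul(Rational(-9201, 80), Pow(73, -1))) = Mul(2, Mul(Rational(-9201, 80), Rational(1, 73))) = Mul(2, Rational(-9201, 5840)) = Rational(-9201, 2920) ≈ -3.1510)
Mul(448, Add(260, t)) = Mul(448, Add(260, Rational(-9201, 2920))) = Mul(448, Rational(749999, 2920)) = Rational(41999944, 365)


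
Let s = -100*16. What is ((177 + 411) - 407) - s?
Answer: 1781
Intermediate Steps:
s = -1600
((177 + 411) - 407) - s = ((177 + 411) - 407) - 1*(-1600) = (588 - 407) + 1600 = 181 + 1600 = 1781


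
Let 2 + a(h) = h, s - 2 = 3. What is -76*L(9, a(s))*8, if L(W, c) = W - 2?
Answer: -4256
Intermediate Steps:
s = 5 (s = 2 + 3 = 5)
a(h) = -2 + h
L(W, c) = -2 + W
-76*L(9, a(s))*8 = -76*(-2 + 9)*8 = -76*7*8 = -532*8 = -4256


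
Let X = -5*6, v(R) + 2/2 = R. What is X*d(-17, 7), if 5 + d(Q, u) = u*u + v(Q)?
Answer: -780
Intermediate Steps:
v(R) = -1 + R
X = -30
d(Q, u) = -6 + Q + u² (d(Q, u) = -5 + (u*u + (-1 + Q)) = -5 + (u² + (-1 + Q)) = -5 + (-1 + Q + u²) = -6 + Q + u²)
X*d(-17, 7) = -30*(-6 - 17 + 7²) = -30*(-6 - 17 + 49) = -30*26 = -780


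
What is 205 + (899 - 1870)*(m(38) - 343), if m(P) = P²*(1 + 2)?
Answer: -3873114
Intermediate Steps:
m(P) = 3*P² (m(P) = P²*3 = 3*P²)
205 + (899 - 1870)*(m(38) - 343) = 205 + (899 - 1870)*(3*38² - 343) = 205 - 971*(3*1444 - 343) = 205 - 971*(4332 - 343) = 205 - 971*3989 = 205 - 3873319 = -3873114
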